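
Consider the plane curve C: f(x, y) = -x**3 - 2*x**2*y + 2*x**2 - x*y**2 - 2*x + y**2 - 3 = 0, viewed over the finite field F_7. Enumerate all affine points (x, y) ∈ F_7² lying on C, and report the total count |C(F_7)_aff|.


Affine F_7-points: {(1, 5), (2, 0), (2, 6), (4, 2), (4, 6), (5, 6), (6, 3), (6, 5)}; count = 8.

For each of the 49 pairs (x, y) ∈ F_7², evaluate f(x, y) mod 7. Record the zeros.
  x = 0: [0↦4, 1↦5, 2↦1, 3↦6, 4↦6, 5↦1, 6↦5]  zeros at y ∈ ∅
  x = 1: [0↦3, 1↦1, 2↦6, 3↦4, 4↦2, 5↦0, 6↦5]  zeros at y ∈ {5}
  x = 2: [0↦0, 1↦5, 2↦1, 3↦2, 4↦1, 5↦5, 6↦0]  zeros at y ∈ {0, 6}
  x = 3: [0↦3, 1↦4, 2↦1, 3↦1, 4↦4, 5↦3, 6↦5]  zeros at y ∈ ∅
  x = 4: [0↦6, 1↦6, 2↦0, 3↦2, 4↦5, 5↦2, 6↦0]  zeros at y ∈ {2, 6}
  x = 5: [0↦3, 1↦5, 2↦6, 3↦6, 4↦5, 5↦3, 6↦0]  zeros at y ∈ {6}
  x = 6: [0↦2, 1↦2, 2↦6, 3↦0, 4↦5, 5↦0, 6↦6]  zeros at y ∈ {3, 5}
Collecting zeros: affine points = {(1, 5), (2, 0), (2, 6), (4, 2), (4, 6), (5, 6), (6, 3), (6, 5)}.
Total count |C(F_7)_aff| = 8.


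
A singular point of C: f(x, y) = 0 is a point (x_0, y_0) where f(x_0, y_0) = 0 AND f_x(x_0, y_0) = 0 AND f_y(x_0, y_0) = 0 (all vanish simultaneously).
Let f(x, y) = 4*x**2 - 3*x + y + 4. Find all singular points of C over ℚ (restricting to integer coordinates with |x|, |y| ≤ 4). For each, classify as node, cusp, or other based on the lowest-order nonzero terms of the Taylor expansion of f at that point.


No singular points in the scanned grid; C is smooth there.

Compute partial derivatives:
  f_x = 8*x - 3.
  f_y = 1.
f_y = 1 is a nonzero constant, so f_y never vanishes: no point (x, y) can satisfy f = f_x = f_y = 0. In particular no (x, y) ∈ {−4, ..., 4}² is singular; the curve is smooth.


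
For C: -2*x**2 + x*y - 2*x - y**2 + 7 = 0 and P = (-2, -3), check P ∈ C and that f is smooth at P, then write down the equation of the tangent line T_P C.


Tangent line at P: 3*x + 4*y + 18 = 0.

Step 1: f(-2, -3) = 0, so P lies on C.
Step 2: partial derivatives
  f_x(x, y) = -4*x + y - 2, f_y(x, y) = x - 2*y.
  f_x(P) = 3, f_y(P) = 4 (gradient nonzero, so P is smooth).
Step 3: tangent line at P: 3·(x − -2) + 4·(y − -3) = 0.
Expanding: 3*x + 4*y + 18 = 0.


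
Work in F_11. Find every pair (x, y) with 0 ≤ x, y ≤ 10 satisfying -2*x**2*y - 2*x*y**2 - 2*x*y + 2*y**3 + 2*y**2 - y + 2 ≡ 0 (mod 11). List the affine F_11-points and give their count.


Affine F_11-points: {(0, 5), (1, 4), (2, 1), (2, 10), (3, 3), (4, 2), (4, 3), (4, 9), (5, 4), (5, 5), (5, 6), (7, 1), (8, 9), (9, 10), (10, 6)}; count = 15.

For each of the 121 pairs (x, y) ∈ F_11², evaluate f(x, y) mod 11. Record the zeros.
  x = 0: [0↦2, 1↦5, 2↦2, 3↦5, 4↦4, 5↦0, 6↦5, 7↦9, 8↦2, 9↦7, 10↦3]  zeros at y ∈ {5}
  x = 1: [0↦2, 1↦10, 2↦8, 3↦8, 4↦0, 5↦7, 6↦8, 7↦4, 8↦7, 9↦7, 10↦5]  zeros at y ∈ {4}
  x = 2: [0↦2, 1↦0, 2↦6, 3↦10, 4↦2, 5↦5, 6↦9, 7↦4, 8↦2, 9↦4, 10↦0]  zeros at y ∈ {1, 10}
  x = 3: [0↦2, 1↦8, 2↦7, 3↦0, 4↦10, 5↦5, 6↦8, 7↦9, 8↦9, 9↦9, 10↦10]  zeros at y ∈ {3}
  x = 4: [0↦2, 1↦1, 2↦0, 3↦0, 4↦2, 5↦7, 6↦5, 7↦8, 8↦6, 9↦0, 10↦2]  zeros at y ∈ {2, 3, 9}
  x = 5: [0↦2, 1↦1, 2↦7, 3↦10, 4↦0, 5↦0, 6↦0, 7↦1, 8↦4, 9↦10, 10↦9]  zeros at y ∈ {4, 5, 6}
  x = 6: [0↦2, 1↦8, 2↦6, 3↦8, 4↦4, 5↦6, 6↦4, 7↦10, 8↦3, 9↦6, 10↦9]  zeros at y ∈ ∅
  x = 7: [0↦2, 1↦0, 2↦8, 3↦5, 4↦3, 5↦3, 6↦6, 7↦2, 8↦3, 9↦10, 10↦2]  zeros at y ∈ {1}
  x = 8: [0↦2, 1↦10, 2↦2, 3↦1, 4↦8, 5↦2, 6↦6, 7↦10, 8↦4, 9↦0, 10↦10]  zeros at y ∈ {9}
  x = 9: [0↦2, 1↦5, 2↦10, 3↦7, 4↦8, 5↦3, 6↦4, 7↦1, 8↦6, 9↦9, 10↦0]  zeros at y ∈ {10}
  x = 10: [0↦2, 1↦7, 2↦10, 3↦1, 4↦3, 5↦6, 6↦0, 7↦8, 8↦9, 9↦4, 10↦5]  zeros at y ∈ {6}
Collecting zeros: affine points = {(0, 5), (1, 4), (2, 1), (2, 10), (3, 3), (4, 2), (4, 3), (4, 9), (5, 4), (5, 5), (5, 6), (7, 1), (8, 9), (9, 10), (10, 6)}.
Total count |C(F_11)_aff| = 15.


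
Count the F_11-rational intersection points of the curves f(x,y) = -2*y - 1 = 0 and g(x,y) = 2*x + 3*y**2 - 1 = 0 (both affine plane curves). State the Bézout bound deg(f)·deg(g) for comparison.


Common zeros: {(7, 5)}; count = 1; Bézout bound = 2.

deg(f) = 1, deg(g) = 2, so Bézout bound = 2.
Scan x ∈ F_11. For each x, list the y ∈ F_11 with f(x, y) ≡ 0 and those with g(x, y) ≡ 0 (mod 11); the common zeros in that column are the intersection.
  x = 0: f ≡ 0 at y ∈ {5}; g ≡ 0 at y ∈ {2, 9}; common: ∅.
  x = 1: f ≡ 0 at y ∈ {5}; g ≡ 0 at y ∈ ∅; common: ∅.
  x = 2: f ≡ 0 at y ∈ {5}; g ≡ 0 at y ∈ ∅; common: ∅.
  x = 3: f ≡ 0 at y ∈ {5}; g ≡ 0 at y ∈ ∅; common: ∅.
  x = 4: f ≡ 0 at y ∈ {5}; g ≡ 0 at y ∈ {4, 7}; common: ∅.
  x = 5: f ≡ 0 at y ∈ {5}; g ≡ 0 at y ∈ ∅; common: ∅.
  x = 6: f ≡ 0 at y ∈ {5}; g ≡ 0 at y ∈ {0}; common: ∅.
  x = 7: f ≡ 0 at y ∈ {5}; g ≡ 0 at y ∈ {5, 6}; common: {5}.
  x = 8: f ≡ 0 at y ∈ {5}; g ≡ 0 at y ∈ ∅; common: ∅.
  x = 9: f ≡ 0 at y ∈ {5}; g ≡ 0 at y ∈ {3, 8}; common: ∅.
  x = 10: f ≡ 0 at y ∈ {5}; g ≡ 0 at y ∈ {1, 10}; common: ∅.
Collecting: common zeros = {(7, 5)}, so the count is 1.
Comparison with the Bézout bound: 1 ≤ 2 = deg(f)·deg(g), as expected for curves with no common component (the affine F_11-count falls short of the bound because intersections may lie at infinity, over extension fields, or carry multiplicity).


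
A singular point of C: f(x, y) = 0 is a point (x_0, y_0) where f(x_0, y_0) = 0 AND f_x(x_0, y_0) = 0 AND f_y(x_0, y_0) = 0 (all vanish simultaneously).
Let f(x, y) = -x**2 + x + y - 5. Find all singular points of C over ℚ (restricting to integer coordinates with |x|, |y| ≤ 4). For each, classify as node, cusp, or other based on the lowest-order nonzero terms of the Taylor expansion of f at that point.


No singular points in the scanned grid; C is smooth there.

Compute partial derivatives:
  f_x = 1 - 2*x.
  f_y = 1.
f_y = 1 is a nonzero constant, so f_y never vanishes: no point (x, y) can satisfy f = f_x = f_y = 0. In particular no (x, y) ∈ {−4, ..., 4}² is singular; the curve is smooth.


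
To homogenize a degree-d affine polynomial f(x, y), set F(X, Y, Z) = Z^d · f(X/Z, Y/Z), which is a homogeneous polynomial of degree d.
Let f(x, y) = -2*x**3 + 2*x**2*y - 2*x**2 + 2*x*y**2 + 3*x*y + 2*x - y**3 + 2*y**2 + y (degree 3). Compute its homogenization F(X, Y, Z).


F(X, Y, Z) = -2*X**3 + 2*X**2*Y - 2*X**2*Z + 2*X*Y**2 + 3*X*Y*Z + 2*X*Z**2 - Y**3 + 2*Y**2*Z + Y*Z**2

deg(f) = 3.
Substitute x = X/Z, y = Y/Z into f, then multiply by Z^3.
  monomial -2·x^3·y^0 ↦ -2·X^3·Y^0·Z^0.
  monomial 2·x^2·y^1 ↦ 2·X^2·Y^1·Z^0.
  monomial -2·x^2·y^0 ↦ -2·X^2·Y^0·Z^1.
  monomial 2·x^1·y^2 ↦ 2·X^1·Y^2·Z^0.
  monomial 3·x^1·y^1 ↦ 3·X^1·Y^1·Z^1.
  monomial 2·x^1·y^0 ↦ 2·X^1·Y^0·Z^2.
  monomial -1·x^0·y^3 ↦ -1·X^0·Y^3·Z^0.
  monomial 2·x^0·y^2 ↦ 2·X^0·Y^2·Z^1.
  monomial 1·x^0·y^1 ↦ 1·X^0·Y^1·Z^2.
Collecting: F(X, Y, Z) = -2*X**3 + 2*X**2*Y - 2*X**2*Z + 2*X*Y**2 + 3*X*Y*Z + 2*X*Z**2 - Y**3 + 2*Y**2*Z + Y*Z**2.


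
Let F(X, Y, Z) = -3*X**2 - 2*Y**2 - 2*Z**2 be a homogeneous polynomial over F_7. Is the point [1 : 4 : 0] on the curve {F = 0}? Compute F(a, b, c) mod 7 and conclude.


F(1,4,0) ≡ 0 (mod 7); P is on the curve.

Evaluate F(1, 4, 0) term-by-term (mod 7).
  -3*X**2 ↦ -3·1·1·1 = -3
  -2*Y**2 ↦ -2·1·16·1 = -32
  -2*Z**2 ↦ -2·1·1·0 = 0
Sum: F(1, 4, 0) = (-3) + (-32) + (0) = -35.
Reducing mod 7: -35 ≡ 0 (mod 7).
Since F(a, b, c) ≡ 0 (mod 7), P lies on the curve.


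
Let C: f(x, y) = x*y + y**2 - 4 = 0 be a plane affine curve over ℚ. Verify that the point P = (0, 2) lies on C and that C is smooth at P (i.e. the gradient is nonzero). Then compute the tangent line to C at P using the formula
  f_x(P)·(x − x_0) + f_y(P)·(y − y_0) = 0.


Tangent line at P: 2*x + 4*y - 8 = 0.

Step 1: f(0, 2) = 0, so P lies on C.
Step 2: partial derivatives
  f_x(x, y) = y, f_y(x, y) = x + 2*y.
  f_x(P) = 2, f_y(P) = 4 (gradient nonzero, so P is smooth).
Step 3: tangent line at P: 2·(x − 0) + 4·(y − 2) = 0.
Expanding: 2*x + 4*y - 8 = 0.


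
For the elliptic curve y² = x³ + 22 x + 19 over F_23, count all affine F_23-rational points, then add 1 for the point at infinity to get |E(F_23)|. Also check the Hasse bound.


Affine points = {(2, 5), (2, 18), (5, 1), (5, 22), (9, 7), (9, 16), (13, 8), (13, 15), (14, 9), (14, 14), (17, 4), (17, 19), (20, 8), (20, 15), (21, 6), (21, 17)}; affine count = 16; |E(F_23)| = 17.

Discriminant check: Δ ∝ 4a³ + 27b² = 4·22³ + 27·19² = 4·10648 + 27·361 ≡ 14 (mod 23). Nonzero ⇒ E is nonsingular.
For each x ∈ F_23, compute rhs = x³ + 22·x + 19 mod 23, then count y ∈ F_23 with y² ≡ rhs.
  x = 0: rhs = 19, matching y values: none (0 points).
  x = 1: rhs = 19, matching y values: none (0 points).
  x = 2: rhs = 2, matching y values: 5, 18 (2 points).
  x = 3: rhs = 20, matching y values: none (0 points).
  x = 4: rhs = 10, matching y values: none (0 points).
  x = 5: rhs = 1, matching y values: 1, 22 (2 points).
  x = 6: rhs = 22, matching y values: none (0 points).
  x = 7: rhs = 10, matching y values: none (0 points).
  x = 8: rhs = 17, matching y values: none (0 points).
  x = 9: rhs = 3, matching y values: 7, 16 (2 points).
  x = 10: rhs = 20, matching y values: none (0 points).
  x = 11: rhs = 5, matching y values: none (0 points).
  x = 12: rhs = 10, matching y values: none (0 points).
  x = 13: rhs = 18, matching y values: 8, 15 (2 points).
  x = 14: rhs = 12, matching y values: 9, 14 (2 points).
  x = 15: rhs = 21, matching y values: none (0 points).
  x = 16: rhs = 5, matching y values: none (0 points).
  x = 17: rhs = 16, matching y values: 4, 19 (2 points).
  x = 18: rhs = 14, matching y values: none (0 points).
  x = 19: rhs = 5, matching y values: none (0 points).
  x = 20: rhs = 18, matching y values: 8, 15 (2 points).
  x = 21: rhs = 13, matching y values: 6, 17 (2 points).
  x = 22: rhs = 19, matching y values: none (0 points).
Total affine count: 16.
Full point count |E(F_23)| = 16 + 1 = 17.
Hasse bound: |17 − (23+1)| = |-7| = 7 ≤ 2√23 ≈ 9.5917 ✓.


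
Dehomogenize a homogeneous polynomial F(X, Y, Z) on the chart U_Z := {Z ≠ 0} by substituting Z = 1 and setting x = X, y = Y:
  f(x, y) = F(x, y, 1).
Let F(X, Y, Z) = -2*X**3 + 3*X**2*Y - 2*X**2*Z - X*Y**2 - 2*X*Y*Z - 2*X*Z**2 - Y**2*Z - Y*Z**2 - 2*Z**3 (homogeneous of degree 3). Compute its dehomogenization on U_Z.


f(x, y) = -2*x**3 + 3*x**2*y - 2*x**2 - x*y**2 - 2*x*y - 2*x - y**2 - y - 2

On U_Z we set Z = 1. Each monomial c·X^i·Y^j·Z^k in F becomes c·x^i·y^j·1^k = c·x^i·y^j.
Substituting Z = 1: F(X, Y, 1) = -2*x**3 + 3*x**2*y - 2*x**2 - x*y**2 - 2*x*y - 2*x - y**2 - y - 2.
Note: deg(f) ≤ deg(F) = 3; strict inequality happens when F is divisible by Z (lost terms).


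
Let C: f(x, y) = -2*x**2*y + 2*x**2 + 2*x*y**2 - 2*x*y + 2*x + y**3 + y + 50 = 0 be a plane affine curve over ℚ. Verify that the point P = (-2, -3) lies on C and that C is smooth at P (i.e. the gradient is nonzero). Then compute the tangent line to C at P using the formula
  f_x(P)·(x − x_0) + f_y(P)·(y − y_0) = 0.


Tangent line at P: -6*x + 48*y + 132 = 0.

Step 1: f(-2, -3) = 0, so P lies on C.
Step 2: partial derivatives
  f_x(x, y) = -4*x*y + 4*x + 2*y**2 - 2*y + 2, f_y(x, y) = -2*x**2 + 4*x*y - 2*x + 3*y**2 + 1.
  f_x(P) = -6, f_y(P) = 48 (gradient nonzero, so P is smooth).
Step 3: tangent line at P: -6·(x − -2) + 48·(y − -3) = 0.
Expanding: -6*x + 48*y + 132 = 0.


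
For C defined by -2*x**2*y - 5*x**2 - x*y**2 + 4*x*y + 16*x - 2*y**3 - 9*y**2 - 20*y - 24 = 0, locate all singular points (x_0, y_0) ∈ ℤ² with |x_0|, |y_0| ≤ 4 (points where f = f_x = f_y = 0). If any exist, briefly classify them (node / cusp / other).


Singular points: {(2, -2)}; classification: node.

Compute partial derivatives:
  f_x = -4*x*y - 10*x - y**2 + 4*y + 16.
  f_y = -2*x**2 - 2*x*y + 4*x - 6*y**2 - 18*y - 20.
Scan x_0 ∈ {−4, ..., 4}. For each x_0, f_y(x_0, y) is a polynomial in y; find its integer roots y ∈ {−4, ..., 4}, then test f_x and f at those candidates.
  x = -4: f_y(-4, y) = -6*y**2 - 10*y - 68; no integer root y with |y| ≤ 4.
  x = -3: f_y(-3, y) = -6*y**2 - 12*y - 50; no integer root y with |y| ≤ 4.
  x = -2: f_y(-2, y) = -6*y**2 - 14*y - 36; no integer root y with |y| ≤ 4.
  x = -1: f_y(-1, y) = -6*y**2 - 16*y - 26; no integer root y with |y| ≤ 4.
  x = 0: f_y(0, y) = -6*y**2 - 18*y - 20; no integer root y with |y| ≤ 4.
  x = 1: f_y(1, y) = -6*y**2 - 20*y - 18; no integer root y with |y| ≤ 4.
  x = 2: f_y(2, y) = -6*y**2 - 22*y - 20; vanishes at y ∈ {-2}. (2, -2): f_x = 0, f = 0 — SINGULAR.
  x = 3: f_y(3, y) = -6*y**2 - 24*y - 26; no integer root y with |y| ≤ 4.
  x = 4: f_y(4, y) = -6*y**2 - 26*y - 36; no integer root y with |y| ≤ 4.
Only singular point on the grid: (2, -2).
Classify: substitute x = 2 + u, y = -2 + v and expand: f = -2*u**2*v - u**2 - u*v**2 - 2*v**3 + v**2.
No constant or linear terms (consistent with a singular point). Quadratic part: -u**2 + v**2. Cubic part: -2*u**2*v - u*v**2 - 2*v**3.
The quadratic part v**2 - u**2 = (v − u)(v + u) splits into two distinct linear factors, so there are two distinct tangent lines y − -2 = ±(x − 2) — this is a node (ordinary double point).
Classification: node.


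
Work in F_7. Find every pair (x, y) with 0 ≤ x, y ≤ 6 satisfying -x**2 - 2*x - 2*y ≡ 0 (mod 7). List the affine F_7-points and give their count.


Affine F_7-points: {(0, 0), (1, 2), (2, 3), (3, 3), (4, 2), (5, 0), (6, 4)}; count = 7.

For each of the 49 pairs (x, y) ∈ F_7², evaluate f(x, y) mod 7. Record the zeros.
  x = 0: [0↦0, 1↦5, 2↦3, 3↦1, 4↦6, 5↦4, 6↦2]  zeros at y ∈ {0}
  x = 1: [0↦4, 1↦2, 2↦0, 3↦5, 4↦3, 5↦1, 6↦6]  zeros at y ∈ {2}
  x = 2: [0↦6, 1↦4, 2↦2, 3↦0, 4↦5, 5↦3, 6↦1]  zeros at y ∈ {3}
  x = 3: [0↦6, 1↦4, 2↦2, 3↦0, 4↦5, 5↦3, 6↦1]  zeros at y ∈ {3}
  x = 4: [0↦4, 1↦2, 2↦0, 3↦5, 4↦3, 5↦1, 6↦6]  zeros at y ∈ {2}
  x = 5: [0↦0, 1↦5, 2↦3, 3↦1, 4↦6, 5↦4, 6↦2]  zeros at y ∈ {0}
  x = 6: [0↦1, 1↦6, 2↦4, 3↦2, 4↦0, 5↦5, 6↦3]  zeros at y ∈ {4}
Collecting zeros: affine points = {(0, 0), (1, 2), (2, 3), (3, 3), (4, 2), (5, 0), (6, 4)}.
Total count |C(F_7)_aff| = 7.


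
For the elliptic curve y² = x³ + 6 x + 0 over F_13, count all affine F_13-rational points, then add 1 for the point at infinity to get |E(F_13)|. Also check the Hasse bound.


Affine points = {(0, 0), (4, 6), (4, 7), (5, 5), (5, 8), (8, 1), (8, 12), (9, 4), (9, 9)}; affine count = 9; |E(F_13)| = 10.

Discriminant check: Δ ∝ 4a³ + 27b² = 4·6³ + 27·0² = 4·216 + 27·0 ≡ 6 (mod 13). Nonzero ⇒ E is nonsingular.
For each x ∈ F_13, compute rhs = x³ + 6·x + 0 mod 13, then count y ∈ F_13 with y² ≡ rhs.
  x = 0: rhs = 0, matching y values: 0 (1 points).
  x = 1: rhs = 7, matching y values: none (0 points).
  x = 2: rhs = 7, matching y values: none (0 points).
  x = 3: rhs = 6, matching y values: none (0 points).
  x = 4: rhs = 10, matching y values: 6, 7 (2 points).
  x = 5: rhs = 12, matching y values: 5, 8 (2 points).
  x = 6: rhs = 5, matching y values: none (0 points).
  x = 7: rhs = 8, matching y values: none (0 points).
  x = 8: rhs = 1, matching y values: 1, 12 (2 points).
  x = 9: rhs = 3, matching y values: 4, 9 (2 points).
  x = 10: rhs = 7, matching y values: none (0 points).
  x = 11: rhs = 6, matching y values: none (0 points).
  x = 12: rhs = 6, matching y values: none (0 points).
Total affine count: 9.
Full point count |E(F_13)| = 9 + 1 = 10.
Hasse bound: |10 − (13+1)| = |-4| = 4 ≤ 2√13 ≈ 7.2111 ✓.


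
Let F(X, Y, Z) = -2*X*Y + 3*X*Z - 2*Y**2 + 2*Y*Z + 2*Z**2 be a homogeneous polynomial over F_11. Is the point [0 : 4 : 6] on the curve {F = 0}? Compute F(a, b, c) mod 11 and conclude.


F(0,4,6) ≡ 0 (mod 11); P is on the curve.

Evaluate F(0, 4, 6) term-by-term (mod 11).
  -2*X*Y ↦ -2·0·4·1 = 0
  3*X*Z ↦ 3·0·1·6 = 0
  -2*Y**2 ↦ -2·1·16·1 = -32
  2*Y*Z ↦ 2·1·4·6 = 48
  2*Z**2 ↦ 2·1·1·36 = 72
Sum: F(0, 4, 6) = (0) + (0) + (-32) + (48) + (72) = 88.
Reducing mod 11: 88 ≡ 0 (mod 11).
Since F(a, b, c) ≡ 0 (mod 11), P lies on the curve.


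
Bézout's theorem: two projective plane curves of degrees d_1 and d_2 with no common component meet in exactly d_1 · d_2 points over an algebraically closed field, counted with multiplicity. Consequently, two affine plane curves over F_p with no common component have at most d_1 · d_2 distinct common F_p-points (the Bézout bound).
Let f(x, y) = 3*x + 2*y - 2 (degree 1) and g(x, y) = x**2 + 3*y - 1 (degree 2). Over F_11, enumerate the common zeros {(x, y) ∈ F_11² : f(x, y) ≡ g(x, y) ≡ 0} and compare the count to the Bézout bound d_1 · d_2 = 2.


Common zeros: {(4, 6), (6, 3)}; count = 2; Bézout bound = 2.

deg(f) = 1, deg(g) = 2, so Bézout bound = 2.
Scan x ∈ F_11. For each x, list the y ∈ F_11 with f(x, y) ≡ 0 and those with g(x, y) ≡ 0 (mod 11); the common zeros in that column are the intersection.
  x = 0: f ≡ 0 at y ∈ {1}; g ≡ 0 at y ∈ {4}; common: ∅.
  x = 1: f ≡ 0 at y ∈ {5}; g ≡ 0 at y ∈ {0}; common: ∅.
  x = 2: f ≡ 0 at y ∈ {9}; g ≡ 0 at y ∈ {10}; common: ∅.
  x = 3: f ≡ 0 at y ∈ {2}; g ≡ 0 at y ∈ {1}; common: ∅.
  x = 4: f ≡ 0 at y ∈ {6}; g ≡ 0 at y ∈ {6}; common: {6}.
  x = 5: f ≡ 0 at y ∈ {10}; g ≡ 0 at y ∈ {3}; common: ∅.
  x = 6: f ≡ 0 at y ∈ {3}; g ≡ 0 at y ∈ {3}; common: {3}.
  x = 7: f ≡ 0 at y ∈ {7}; g ≡ 0 at y ∈ {6}; common: ∅.
  x = 8: f ≡ 0 at y ∈ {0}; g ≡ 0 at y ∈ {1}; common: ∅.
  x = 9: f ≡ 0 at y ∈ {4}; g ≡ 0 at y ∈ {10}; common: ∅.
  x = 10: f ≡ 0 at y ∈ {8}; g ≡ 0 at y ∈ {0}; common: ∅.
Collecting: common zeros = {(4, 6), (6, 3)}, so the count is 2.
Comparison with the Bézout bound: 2 ≤ 2 = deg(f)·deg(g), as expected for curves with no common component (the bound is attained).


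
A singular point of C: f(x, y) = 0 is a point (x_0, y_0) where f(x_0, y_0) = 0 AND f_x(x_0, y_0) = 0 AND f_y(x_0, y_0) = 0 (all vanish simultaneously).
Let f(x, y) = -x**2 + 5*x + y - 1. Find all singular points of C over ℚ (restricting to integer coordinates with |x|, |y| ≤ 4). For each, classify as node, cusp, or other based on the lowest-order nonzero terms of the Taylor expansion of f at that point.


No singular points in the scanned grid; C is smooth there.

Compute partial derivatives:
  f_x = 5 - 2*x.
  f_y = 1.
f_y = 1 is a nonzero constant, so f_y never vanishes: no point (x, y) can satisfy f = f_x = f_y = 0. In particular no (x, y) ∈ {−4, ..., 4}² is singular; the curve is smooth.


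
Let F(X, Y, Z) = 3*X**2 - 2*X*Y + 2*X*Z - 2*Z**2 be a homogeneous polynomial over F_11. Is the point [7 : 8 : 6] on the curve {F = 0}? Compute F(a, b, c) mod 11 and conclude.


F(7,8,6) ≡ 3 (mod 11); P is NOT on the curve.

Evaluate F(7, 8, 6) term-by-term (mod 11).
  3*X**2 ↦ 3·49·1·1 = 147
  -2*X*Y ↦ -2·7·8·1 = -112
  2*X*Z ↦ 2·7·1·6 = 84
  -2*Z**2 ↦ -2·1·1·36 = -72
Sum: F(7, 8, 6) = (147) + (-112) + (84) + (-72) = 47.
Reducing mod 11: 47 ≡ 3 (mod 11).
Since F(a, b, c) ≡ 3 ≠ 0 (mod 11), P does NOT lie on the curve.


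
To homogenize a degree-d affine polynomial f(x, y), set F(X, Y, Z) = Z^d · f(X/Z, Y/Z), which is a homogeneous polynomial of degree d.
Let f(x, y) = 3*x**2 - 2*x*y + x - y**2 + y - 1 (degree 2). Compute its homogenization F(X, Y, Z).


F(X, Y, Z) = 3*X**2 - 2*X*Y + X*Z - Y**2 + Y*Z - Z**2

deg(f) = 2.
Substitute x = X/Z, y = Y/Z into f, then multiply by Z^2.
  monomial 3·x^2·y^0 ↦ 3·X^2·Y^0·Z^0.
  monomial -2·x^1·y^1 ↦ -2·X^1·Y^1·Z^0.
  monomial 1·x^1·y^0 ↦ 1·X^1·Y^0·Z^1.
  monomial -1·x^0·y^2 ↦ -1·X^0·Y^2·Z^0.
  monomial 1·x^0·y^1 ↦ 1·X^0·Y^1·Z^1.
  monomial -1·x^0·y^0 ↦ -1·X^0·Y^0·Z^2.
Collecting: F(X, Y, Z) = 3*X**2 - 2*X*Y + X*Z - Y**2 + Y*Z - Z**2.


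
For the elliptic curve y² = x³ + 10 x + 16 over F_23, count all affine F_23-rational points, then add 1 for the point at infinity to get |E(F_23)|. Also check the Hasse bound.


Affine points = {(0, 4), (0, 19), (1, 2), (1, 21), (3, 2), (3, 21), (6, 4), (6, 19), (10, 9), (10, 14), (11, 10), (11, 13), (12, 1), (12, 22), (14, 5), (14, 18), (17, 4), (17, 19), (18, 5), (18, 18), (19, 2), (19, 21)}; affine count = 22; |E(F_23)| = 23.

Discriminant check: Δ ∝ 4a³ + 27b² = 4·10³ + 27·16² = 4·1000 + 27·256 ≡ 10 (mod 23). Nonzero ⇒ E is nonsingular.
For each x ∈ F_23, compute rhs = x³ + 10·x + 16 mod 23, then count y ∈ F_23 with y² ≡ rhs.
  x = 0: rhs = 16, matching y values: 4, 19 (2 points).
  x = 1: rhs = 4, matching y values: 2, 21 (2 points).
  x = 2: rhs = 21, matching y values: none (0 points).
  x = 3: rhs = 4, matching y values: 2, 21 (2 points).
  x = 4: rhs = 5, matching y values: none (0 points).
  x = 5: rhs = 7, matching y values: none (0 points).
  x = 6: rhs = 16, matching y values: 4, 19 (2 points).
  x = 7: rhs = 15, matching y values: none (0 points).
  x = 8: rhs = 10, matching y values: none (0 points).
  x = 9: rhs = 7, matching y values: none (0 points).
  x = 10: rhs = 12, matching y values: 9, 14 (2 points).
  x = 11: rhs = 8, matching y values: 10, 13 (2 points).
  x = 12: rhs = 1, matching y values: 1, 22 (2 points).
  x = 13: rhs = 20, matching y values: none (0 points).
  x = 14: rhs = 2, matching y values: 5, 18 (2 points).
  x = 15: rhs = 22, matching y values: none (0 points).
  x = 16: rhs = 17, matching y values: none (0 points).
  x = 17: rhs = 16, matching y values: 4, 19 (2 points).
  x = 18: rhs = 2, matching y values: 5, 18 (2 points).
  x = 19: rhs = 4, matching y values: 2, 21 (2 points).
  x = 20: rhs = 5, matching y values: none (0 points).
  x = 21: rhs = 11, matching y values: none (0 points).
  x = 22: rhs = 5, matching y values: none (0 points).
Total affine count: 22.
Full point count |E(F_23)| = 22 + 1 = 23.
Hasse bound: |23 − (23+1)| = |-1| = 1 ≤ 2√23 ≈ 9.5917 ✓.


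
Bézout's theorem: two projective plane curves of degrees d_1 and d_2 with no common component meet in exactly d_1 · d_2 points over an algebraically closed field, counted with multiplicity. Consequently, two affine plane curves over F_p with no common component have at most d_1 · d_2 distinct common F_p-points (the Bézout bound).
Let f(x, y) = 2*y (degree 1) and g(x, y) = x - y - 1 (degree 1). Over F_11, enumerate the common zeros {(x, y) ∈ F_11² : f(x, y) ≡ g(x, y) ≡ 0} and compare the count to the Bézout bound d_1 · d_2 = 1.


Common zeros: {(1, 0)}; count = 1; Bézout bound = 1.

deg(f) = 1, deg(g) = 1, so Bézout bound = 1.
Scan x ∈ F_11. For each x, list the y ∈ F_11 with f(x, y) ≡ 0 and those with g(x, y) ≡ 0 (mod 11); the common zeros in that column are the intersection.
  x = 0: f ≡ 0 at y ∈ {0}; g ≡ 0 at y ∈ {10}; common: ∅.
  x = 1: f ≡ 0 at y ∈ {0}; g ≡ 0 at y ∈ {0}; common: {0}.
  x = 2: f ≡ 0 at y ∈ {0}; g ≡ 0 at y ∈ {1}; common: ∅.
  x = 3: f ≡ 0 at y ∈ {0}; g ≡ 0 at y ∈ {2}; common: ∅.
  x = 4: f ≡ 0 at y ∈ {0}; g ≡ 0 at y ∈ {3}; common: ∅.
  x = 5: f ≡ 0 at y ∈ {0}; g ≡ 0 at y ∈ {4}; common: ∅.
  x = 6: f ≡ 0 at y ∈ {0}; g ≡ 0 at y ∈ {5}; common: ∅.
  x = 7: f ≡ 0 at y ∈ {0}; g ≡ 0 at y ∈ {6}; common: ∅.
  x = 8: f ≡ 0 at y ∈ {0}; g ≡ 0 at y ∈ {7}; common: ∅.
  x = 9: f ≡ 0 at y ∈ {0}; g ≡ 0 at y ∈ {8}; common: ∅.
  x = 10: f ≡ 0 at y ∈ {0}; g ≡ 0 at y ∈ {9}; common: ∅.
Collecting: common zeros = {(1, 0)}, so the count is 1.
Comparison with the Bézout bound: 1 ≤ 1 = deg(f)·deg(g), as expected for curves with no common component (the bound is attained).


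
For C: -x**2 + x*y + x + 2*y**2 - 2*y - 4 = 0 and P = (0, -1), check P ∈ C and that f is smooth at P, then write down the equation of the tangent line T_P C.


Tangent line at P: -6*y - 6 = 0.

Step 1: f(0, -1) = 0, so P lies on C.
Step 2: partial derivatives
  f_x(x, y) = -2*x + y + 1, f_y(x, y) = x + 4*y - 2.
  f_x(P) = 0, f_y(P) = -6 (gradient nonzero, so P is smooth).
Step 3: tangent line at P: 0·(x − 0) + -6·(y − -1) = 0.
Expanding: -6*y - 6 = 0.


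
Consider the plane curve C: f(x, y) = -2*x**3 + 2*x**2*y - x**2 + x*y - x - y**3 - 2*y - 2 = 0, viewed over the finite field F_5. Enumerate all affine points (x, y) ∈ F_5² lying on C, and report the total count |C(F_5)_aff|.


Affine F_5-points: {(0, 1), (0, 3), (1, 3), (3, 1), (4, 0), (4, 2), (4, 3)}; count = 7.

For each of the 25 pairs (x, y) ∈ F_5², evaluate f(x, y) mod 5. Record the zeros.
  x = 0: [0↦3, 1↦0, 2↦1, 3↦0, 4↦1]  zeros at y ∈ {1, 3}
  x = 1: [0↦4, 1↦4, 2↦3, 3↦0, 4↦4]  zeros at y ∈ {3}
  x = 2: [0↦1, 1↦3, 2↦4, 3↦3, 4↦4]  zeros at y ∈ ∅
  x = 3: [0↦2, 1↦0, 2↦2, 3↦2, 4↦4]  zeros at y ∈ {1}
  x = 4: [0↦0, 1↦3, 2↦0, 3↦0, 4↦2]  zeros at y ∈ {0, 2, 3}
Collecting zeros: affine points = {(0, 1), (0, 3), (1, 3), (3, 1), (4, 0), (4, 2), (4, 3)}.
Total count |C(F_5)_aff| = 7.


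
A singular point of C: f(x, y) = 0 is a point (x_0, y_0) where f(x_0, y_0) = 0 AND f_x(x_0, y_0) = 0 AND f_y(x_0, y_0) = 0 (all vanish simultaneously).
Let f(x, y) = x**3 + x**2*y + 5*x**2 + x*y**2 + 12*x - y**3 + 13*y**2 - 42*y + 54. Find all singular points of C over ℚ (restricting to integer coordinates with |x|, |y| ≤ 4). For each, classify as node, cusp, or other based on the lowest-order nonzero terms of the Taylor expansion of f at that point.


Singular points: {(-3, 3)}; classification: node.

Compute partial derivatives:
  f_x = 3*x**2 + 2*x*y + 10*x + y**2 + 12.
  f_y = x**2 + 2*x*y - 3*y**2 + 26*y - 42.
Scan x_0 ∈ {−4, ..., 4}. For each x_0, f_y(x_0, y) is a polynomial in y; find its integer roots y ∈ {−4, ..., 4}, then test f_x and f at those candidates.
  x = -4: f_y(-4, y) = -3*y**2 + 18*y - 26; no integer root y with |y| ≤ 4.
  x = -3: f_y(-3, y) = -3*y**2 + 20*y - 33; vanishes at y ∈ {3}. (-3, 3): f_x = 0, f = 0 — SINGULAR.
  x = -2: f_y(-2, y) = -3*y**2 + 22*y - 38; no integer root y with |y| ≤ 4.
  x = -1: f_y(-1, y) = -3*y**2 + 24*y - 41; no integer root y with |y| ≤ 4.
  x = 0: f_y(0, y) = -3*y**2 + 26*y - 42; no integer root y with |y| ≤ 4.
  x = 1: f_y(1, y) = -3*y**2 + 28*y - 41; no integer root y with |y| ≤ 4.
  x = 2: f_y(2, y) = -3*y**2 + 30*y - 38; no integer root y with |y| ≤ 4.
  x = 3: f_y(3, y) = -3*y**2 + 32*y - 33; no integer root y with |y| ≤ 4.
  x = 4: f_y(4, y) = -3*y**2 + 34*y - 26; no integer root y with |y| ≤ 4.
Only singular point on the grid: (-3, 3).
Classify: substitute x = -3 + u, y = 3 + v and expand: f = u**3 + u**2*v - u**2 + u*v**2 - v**3 + v**2.
No constant or linear terms (consistent with a singular point). Quadratic part: -u**2 + v**2. Cubic part: u**3 + u**2*v + u*v**2 - v**3.
The quadratic part v**2 - u**2 = (v − u)(v + u) splits into two distinct linear factors, so there are two distinct tangent lines y − 3 = ±(x − -3) — this is a node (ordinary double point).
Classification: node.


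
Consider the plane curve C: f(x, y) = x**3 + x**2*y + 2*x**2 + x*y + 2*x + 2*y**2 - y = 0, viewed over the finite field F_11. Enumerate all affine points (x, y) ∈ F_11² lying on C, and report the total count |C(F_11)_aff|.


Affine F_11-points: {(0, 0), (0, 6), (1, 7), (1, 9), (7, 3), (7, 8), (9, 8), (10, 1), (10, 5)}; count = 9.

For each of the 121 pairs (x, y) ∈ F_11², evaluate f(x, y) mod 11. Record the zeros.
  x = 0: [0↦0, 1↦1, 2↦6, 3↦4, 4↦6, 5↦1, 6↦0, 7↦3, 8↦10, 9↦10, 10↦3]  zeros at y ∈ {0, 6}
  x = 1: [0↦5, 1↦8, 2↦4, 3↦4, 4↦8, 5↦5, 6↦6, 7↦0, 8↦9, 9↦0, 10↦6]  zeros at y ∈ {7, 9}
  x = 2: [0↦9, 1↦5, 2↦5, 3↦9, 4↦6, 5↦7, 6↦1, 7↦10, 8↦1, 9↦7, 10↦6]  zeros at y ∈ ∅
  x = 3: [0↦7, 1↦9, 2↦4, 3↦3, 4↦6, 5↦2, 6↦2, 7↦6, 8↦3, 9↦4, 10↦9]  zeros at y ∈ ∅
  x = 4: [0↦5, 1↦4, 2↦7, 3↦3, 4↦3, 5↦7, 6↦4, 7↦5, 8↦10, 9↦8, 10↦10]  zeros at y ∈ ∅
  x = 5: [0↦9, 1↦7, 2↦9, 3↦4, 4↦3, 5↦6, 6↦2, 7↦2, 8↦6, 9↦3, 10↦4]  zeros at y ∈ ∅
  x = 6: [0↦3, 1↦2, 2↦5, 3↦1, 4↦1, 5↦5, 6↦2, 7↦3, 8↦8, 9↦6, 10↦8]  zeros at y ∈ ∅
  x = 7: [0↦4, 1↦6, 2↦1, 3↦0, 4↦3, 5↦10, 6↦10, 7↦3, 8↦0, 9↦1, 10↦6]  zeros at y ∈ {3, 8}
  x = 8: [0↦7, 1↦3, 2↦3, 3↦7, 4↦4, 5↦5, 6↦10, 7↦8, 8↦10, 9↦5, 10↦4]  zeros at y ∈ ∅
  x = 9: [0↦7, 1↦10, 2↦6, 3↦6, 4↦10, 5↦7, 6↦8, 7↦2, 8↦0, 9↦2, 10↦8]  zeros at y ∈ {8}
  x = 10: [0↦10, 1↦0, 2↦5, 3↦3, 4↦5, 5↦0, 6↦10, 7↦2, 8↦9, 9↦9, 10↦2]  zeros at y ∈ {1, 5}
Collecting zeros: affine points = {(0, 0), (0, 6), (1, 7), (1, 9), (7, 3), (7, 8), (9, 8), (10, 1), (10, 5)}.
Total count |C(F_11)_aff| = 9.


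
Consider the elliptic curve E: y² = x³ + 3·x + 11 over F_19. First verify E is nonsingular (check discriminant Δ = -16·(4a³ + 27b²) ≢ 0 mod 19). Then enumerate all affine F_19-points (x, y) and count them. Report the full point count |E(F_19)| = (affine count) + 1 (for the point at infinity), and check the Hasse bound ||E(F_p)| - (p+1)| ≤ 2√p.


Affine points = {(0, 7), (0, 12), (2, 5), (2, 14), (3, 3), (3, 16), (4, 7), (4, 12), (6, 6), (6, 13), (9, 8), (9, 11), (11, 8), (11, 11), (13, 9), (13, 10), (14, 2), (14, 17), (15, 7), (15, 12), (17, 4), (17, 15), (18, 8), (18, 11)}; affine count = 24; |E(F_19)| = 25.

Discriminant check: Δ ∝ 4a³ + 27b² = 4·3³ + 27·11² = 4·27 + 27·121 ≡ 12 (mod 19). Nonzero ⇒ E is nonsingular.
For each x ∈ F_19, compute rhs = x³ + 3·x + 11 mod 19, then count y ∈ F_19 with y² ≡ rhs.
  x = 0: rhs = 11, matching y values: 7, 12 (2 points).
  x = 1: rhs = 15, matching y values: none (0 points).
  x = 2: rhs = 6, matching y values: 5, 14 (2 points).
  x = 3: rhs = 9, matching y values: 3, 16 (2 points).
  x = 4: rhs = 11, matching y values: 7, 12 (2 points).
  x = 5: rhs = 18, matching y values: none (0 points).
  x = 6: rhs = 17, matching y values: 6, 13 (2 points).
  x = 7: rhs = 14, matching y values: none (0 points).
  x = 8: rhs = 15, matching y values: none (0 points).
  x = 9: rhs = 7, matching y values: 8, 11 (2 points).
  x = 10: rhs = 15, matching y values: none (0 points).
  x = 11: rhs = 7, matching y values: 8, 11 (2 points).
  x = 12: rhs = 8, matching y values: none (0 points).
  x = 13: rhs = 5, matching y values: 9, 10 (2 points).
  x = 14: rhs = 4, matching y values: 2, 17 (2 points).
  x = 15: rhs = 11, matching y values: 7, 12 (2 points).
  x = 16: rhs = 13, matching y values: none (0 points).
  x = 17: rhs = 16, matching y values: 4, 15 (2 points).
  x = 18: rhs = 7, matching y values: 8, 11 (2 points).
Total affine count: 24.
Full point count |E(F_19)| = 24 + 1 = 25.
Hasse bound: |25 − (19+1)| = |5| = 5 ≤ 2√19 ≈ 8.7178 ✓.


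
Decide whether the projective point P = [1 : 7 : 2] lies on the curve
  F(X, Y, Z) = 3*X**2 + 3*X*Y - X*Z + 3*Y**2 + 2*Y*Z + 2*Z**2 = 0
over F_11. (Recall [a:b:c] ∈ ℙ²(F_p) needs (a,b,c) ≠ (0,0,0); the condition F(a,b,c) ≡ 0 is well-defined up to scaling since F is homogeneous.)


F(1,7,2) ≡ 7 (mod 11); P is NOT on the curve.

Evaluate F(1, 7, 2) term-by-term (mod 11).
  3*X**2 ↦ 3·1·1·1 = 3
  3*X*Y ↦ 3·1·7·1 = 21
  -X*Z ↦ -1·1·1·2 = -2
  3*Y**2 ↦ 3·1·49·1 = 147
  2*Y*Z ↦ 2·1·7·2 = 28
  2*Z**2 ↦ 2·1·1·4 = 8
Sum: F(1, 7, 2) = (3) + (21) + (-2) + (147) + (28) + (8) = 205.
Reducing mod 11: 205 ≡ 7 (mod 11).
Since F(a, b, c) ≡ 7 ≠ 0 (mod 11), P does NOT lie on the curve.


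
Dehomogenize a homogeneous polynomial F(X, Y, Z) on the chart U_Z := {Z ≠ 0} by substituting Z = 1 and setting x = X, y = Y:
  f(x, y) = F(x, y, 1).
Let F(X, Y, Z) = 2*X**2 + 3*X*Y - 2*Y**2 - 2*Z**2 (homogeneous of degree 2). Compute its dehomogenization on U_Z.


f(x, y) = 2*x**2 + 3*x*y - 2*y**2 - 2

On U_Z we set Z = 1. Each monomial c·X^i·Y^j·Z^k in F becomes c·x^i·y^j·1^k = c·x^i·y^j.
Substituting Z = 1: F(X, Y, 1) = 2*x**2 + 3*x*y - 2*y**2 - 2.
Note: deg(f) ≤ deg(F) = 2; strict inequality happens when F is divisible by Z (lost terms).


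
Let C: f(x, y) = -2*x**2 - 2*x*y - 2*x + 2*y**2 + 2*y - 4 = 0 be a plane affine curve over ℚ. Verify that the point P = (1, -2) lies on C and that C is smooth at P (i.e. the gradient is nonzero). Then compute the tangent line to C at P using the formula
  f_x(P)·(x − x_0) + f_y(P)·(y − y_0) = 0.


Tangent line at P: -2*x - 8*y - 14 = 0.

Step 1: f(1, -2) = 0, so P lies on C.
Step 2: partial derivatives
  f_x(x, y) = -4*x - 2*y - 2, f_y(x, y) = -2*x + 4*y + 2.
  f_x(P) = -2, f_y(P) = -8 (gradient nonzero, so P is smooth).
Step 3: tangent line at P: -2·(x − 1) + -8·(y − -2) = 0.
Expanding: -2*x - 8*y - 14 = 0.


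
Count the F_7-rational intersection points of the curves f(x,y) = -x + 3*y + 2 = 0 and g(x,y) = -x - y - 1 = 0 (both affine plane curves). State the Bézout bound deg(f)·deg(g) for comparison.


Common zeros: {(5, 1)}; count = 1; Bézout bound = 1.

deg(f) = 1, deg(g) = 1, so Bézout bound = 1.
Scan x ∈ F_7. For each x, list the y ∈ F_7 with f(x, y) ≡ 0 and those with g(x, y) ≡ 0 (mod 7); the common zeros in that column are the intersection.
  x = 0: f ≡ 0 at y ∈ {4}; g ≡ 0 at y ∈ {6}; common: ∅.
  x = 1: f ≡ 0 at y ∈ {2}; g ≡ 0 at y ∈ {5}; common: ∅.
  x = 2: f ≡ 0 at y ∈ {0}; g ≡ 0 at y ∈ {4}; common: ∅.
  x = 3: f ≡ 0 at y ∈ {5}; g ≡ 0 at y ∈ {3}; common: ∅.
  x = 4: f ≡ 0 at y ∈ {3}; g ≡ 0 at y ∈ {2}; common: ∅.
  x = 5: f ≡ 0 at y ∈ {1}; g ≡ 0 at y ∈ {1}; common: {1}.
  x = 6: f ≡ 0 at y ∈ {6}; g ≡ 0 at y ∈ {0}; common: ∅.
Collecting: common zeros = {(5, 1)}, so the count is 1.
Comparison with the Bézout bound: 1 ≤ 1 = deg(f)·deg(g), as expected for curves with no common component (the bound is attained).


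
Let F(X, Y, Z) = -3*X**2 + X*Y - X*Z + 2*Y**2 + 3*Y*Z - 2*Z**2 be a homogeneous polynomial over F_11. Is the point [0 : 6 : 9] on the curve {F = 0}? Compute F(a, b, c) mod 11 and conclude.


F(0,6,9) ≡ 6 (mod 11); P is NOT on the curve.

Evaluate F(0, 6, 9) term-by-term (mod 11).
  -3*X**2 ↦ -3·0·1·1 = 0
  X*Y ↦ 1·0·6·1 = 0
  -X*Z ↦ -1·0·1·9 = 0
  2*Y**2 ↦ 2·1·36·1 = 72
  3*Y*Z ↦ 3·1·6·9 = 162
  -2*Z**2 ↦ -2·1·1·81 = -162
Sum: F(0, 6, 9) = (0) + (0) + (0) + (72) + (162) + (-162) = 72.
Reducing mod 11: 72 ≡ 6 (mod 11).
Since F(a, b, c) ≡ 6 ≠ 0 (mod 11), P does NOT lie on the curve.


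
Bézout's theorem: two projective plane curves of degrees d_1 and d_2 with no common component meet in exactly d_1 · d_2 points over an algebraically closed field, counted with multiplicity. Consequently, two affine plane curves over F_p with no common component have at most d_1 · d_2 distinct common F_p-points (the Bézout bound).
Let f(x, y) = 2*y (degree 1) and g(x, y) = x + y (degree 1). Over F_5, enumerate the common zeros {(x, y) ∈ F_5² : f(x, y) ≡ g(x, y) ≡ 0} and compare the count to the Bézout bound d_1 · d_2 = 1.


Common zeros: {(0, 0)}; count = 1; Bézout bound = 1.

deg(f) = 1, deg(g) = 1, so Bézout bound = 1.
Scan x ∈ F_5. For each x, list the y ∈ F_5 with f(x, y) ≡ 0 and those with g(x, y) ≡ 0 (mod 5); the common zeros in that column are the intersection.
  x = 0: f ≡ 0 at y ∈ {0}; g ≡ 0 at y ∈ {0}; common: {0}.
  x = 1: f ≡ 0 at y ∈ {0}; g ≡ 0 at y ∈ {4}; common: ∅.
  x = 2: f ≡ 0 at y ∈ {0}; g ≡ 0 at y ∈ {3}; common: ∅.
  x = 3: f ≡ 0 at y ∈ {0}; g ≡ 0 at y ∈ {2}; common: ∅.
  x = 4: f ≡ 0 at y ∈ {0}; g ≡ 0 at y ∈ {1}; common: ∅.
Collecting: common zeros = {(0, 0)}, so the count is 1.
Comparison with the Bézout bound: 1 ≤ 1 = deg(f)·deg(g), as expected for curves with no common component (the bound is attained).


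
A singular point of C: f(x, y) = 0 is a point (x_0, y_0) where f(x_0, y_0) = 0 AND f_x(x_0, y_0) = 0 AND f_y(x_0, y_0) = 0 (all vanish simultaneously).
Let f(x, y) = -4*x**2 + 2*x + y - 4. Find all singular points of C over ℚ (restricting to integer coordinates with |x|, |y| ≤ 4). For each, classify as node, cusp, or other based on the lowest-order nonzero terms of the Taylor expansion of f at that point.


No singular points in the scanned grid; C is smooth there.

Compute partial derivatives:
  f_x = 2 - 8*x.
  f_y = 1.
f_y = 1 is a nonzero constant, so f_y never vanishes: no point (x, y) can satisfy f = f_x = f_y = 0. In particular no (x, y) ∈ {−4, ..., 4}² is singular; the curve is smooth.


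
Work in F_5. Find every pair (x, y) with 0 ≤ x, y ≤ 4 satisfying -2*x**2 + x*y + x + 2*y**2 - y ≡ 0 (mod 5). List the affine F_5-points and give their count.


Affine F_5-points: {(0, 0), (0, 3), (2, 3), (2, 4), (3, 0), (3, 4)}; count = 6.

For each of the 25 pairs (x, y) ∈ F_5², evaluate f(x, y) mod 5. Record the zeros.
  x = 0: [0↦0, 1↦1, 2↦1, 3↦0, 4↦3]  zeros at y ∈ {0, 3}
  x = 1: [0↦4, 1↦1, 2↦2, 3↦2, 4↦1]  zeros at y ∈ ∅
  x = 2: [0↦4, 1↦2, 2↦4, 3↦0, 4↦0]  zeros at y ∈ {3, 4}
  x = 3: [0↦0, 1↦4, 2↦2, 3↦4, 4↦0]  zeros at y ∈ {0, 4}
  x = 4: [0↦2, 1↦2, 2↦1, 3↦4, 4↦1]  zeros at y ∈ ∅
Collecting zeros: affine points = {(0, 0), (0, 3), (2, 3), (2, 4), (3, 0), (3, 4)}.
Total count |C(F_5)_aff| = 6.


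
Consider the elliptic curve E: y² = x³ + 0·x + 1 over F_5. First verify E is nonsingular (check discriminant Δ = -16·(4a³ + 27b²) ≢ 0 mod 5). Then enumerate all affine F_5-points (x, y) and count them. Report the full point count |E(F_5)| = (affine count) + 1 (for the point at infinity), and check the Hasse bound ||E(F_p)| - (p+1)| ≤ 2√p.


Affine points = {(0, 1), (0, 4), (2, 2), (2, 3), (4, 0)}; affine count = 5; |E(F_5)| = 6.

Discriminant check: Δ ∝ 4a³ + 27b² = 4·0³ + 27·1² = 4·0 + 27·1 ≡ 2 (mod 5). Nonzero ⇒ E is nonsingular.
For each x ∈ F_5, compute rhs = x³ + 0·x + 1 mod 5, then count y ∈ F_5 with y² ≡ rhs.
  x = 0: rhs = 1, matching y values: 1, 4 (2 points).
  x = 1: rhs = 2, matching y values: none (0 points).
  x = 2: rhs = 4, matching y values: 2, 3 (2 points).
  x = 3: rhs = 3, matching y values: none (0 points).
  x = 4: rhs = 0, matching y values: 0 (1 points).
Total affine count: 5.
Full point count |E(F_5)| = 5 + 1 = 6.
Hasse bound: |6 − (5+1)| = |0| = 0 ≤ 2√5 ≈ 4.4721 ✓.


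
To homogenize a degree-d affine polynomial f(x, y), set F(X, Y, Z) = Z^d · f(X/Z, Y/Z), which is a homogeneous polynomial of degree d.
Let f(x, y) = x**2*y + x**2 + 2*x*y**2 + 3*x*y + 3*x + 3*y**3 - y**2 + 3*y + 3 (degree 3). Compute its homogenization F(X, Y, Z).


F(X, Y, Z) = X**2*Y + X**2*Z + 2*X*Y**2 + 3*X*Y*Z + 3*X*Z**2 + 3*Y**3 - Y**2*Z + 3*Y*Z**2 + 3*Z**3

deg(f) = 3.
Substitute x = X/Z, y = Y/Z into f, then multiply by Z^3.
  monomial 1·x^2·y^1 ↦ 1·X^2·Y^1·Z^0.
  monomial 1·x^2·y^0 ↦ 1·X^2·Y^0·Z^1.
  monomial 2·x^1·y^2 ↦ 2·X^1·Y^2·Z^0.
  monomial 3·x^1·y^1 ↦ 3·X^1·Y^1·Z^1.
  monomial 3·x^1·y^0 ↦ 3·X^1·Y^0·Z^2.
  monomial 3·x^0·y^3 ↦ 3·X^0·Y^3·Z^0.
  monomial -1·x^0·y^2 ↦ -1·X^0·Y^2·Z^1.
  monomial 3·x^0·y^1 ↦ 3·X^0·Y^1·Z^2.
  monomial 3·x^0·y^0 ↦ 3·X^0·Y^0·Z^3.
Collecting: F(X, Y, Z) = X**2*Y + X**2*Z + 2*X*Y**2 + 3*X*Y*Z + 3*X*Z**2 + 3*Y**3 - Y**2*Z + 3*Y*Z**2 + 3*Z**3.


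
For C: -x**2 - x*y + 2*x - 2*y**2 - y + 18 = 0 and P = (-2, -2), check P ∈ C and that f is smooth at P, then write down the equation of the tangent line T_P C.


Tangent line at P: 8*x + 9*y + 34 = 0.

Step 1: f(-2, -2) = 0, so P lies on C.
Step 2: partial derivatives
  f_x(x, y) = -2*x - y + 2, f_y(x, y) = -x - 4*y - 1.
  f_x(P) = 8, f_y(P) = 9 (gradient nonzero, so P is smooth).
Step 3: tangent line at P: 8·(x − -2) + 9·(y − -2) = 0.
Expanding: 8*x + 9*y + 34 = 0.


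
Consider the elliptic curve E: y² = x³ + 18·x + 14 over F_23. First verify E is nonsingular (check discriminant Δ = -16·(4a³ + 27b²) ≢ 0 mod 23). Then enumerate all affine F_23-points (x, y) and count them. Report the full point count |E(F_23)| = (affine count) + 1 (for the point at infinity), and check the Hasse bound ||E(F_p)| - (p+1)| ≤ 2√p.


Affine points = {(2, 9), (2, 14), (3, 7), (3, 16), (4, 9), (4, 14), (6, 4), (6, 19), (7, 0), (8, 7), (8, 16), (9, 10), (9, 13), (11, 5), (11, 18), (12, 7), (12, 16), (15, 5), (15, 18), (17, 9), (17, 14), (18, 11), (18, 12), (19, 4), (19, 19), (20, 5), (20, 18), (21, 4), (21, 19), (22, 8), (22, 15)}; affine count = 31; |E(F_23)| = 32.

Discriminant check: Δ ∝ 4a³ + 27b² = 4·18³ + 27·14² = 4·5832 + 27·196 ≡ 8 (mod 23). Nonzero ⇒ E is nonsingular.
For each x ∈ F_23, compute rhs = x³ + 18·x + 14 mod 23, then count y ∈ F_23 with y² ≡ rhs.
  x = 0: rhs = 14, matching y values: none (0 points).
  x = 1: rhs = 10, matching y values: none (0 points).
  x = 2: rhs = 12, matching y values: 9, 14 (2 points).
  x = 3: rhs = 3, matching y values: 7, 16 (2 points).
  x = 4: rhs = 12, matching y values: 9, 14 (2 points).
  x = 5: rhs = 22, matching y values: none (0 points).
  x = 6: rhs = 16, matching y values: 4, 19 (2 points).
  x = 7: rhs = 0, matching y values: 0 (1 points).
  x = 8: rhs = 3, matching y values: 7, 16 (2 points).
  x = 9: rhs = 8, matching y values: 10, 13 (2 points).
  x = 10: rhs = 21, matching y values: none (0 points).
  x = 11: rhs = 2, matching y values: 5, 18 (2 points).
  x = 12: rhs = 3, matching y values: 7, 16 (2 points).
  x = 13: rhs = 7, matching y values: none (0 points).
  x = 14: rhs = 20, matching y values: none (0 points).
  x = 15: rhs = 2, matching y values: 5, 18 (2 points).
  x = 16: rhs = 5, matching y values: none (0 points).
  x = 17: rhs = 12, matching y values: 9, 14 (2 points).
  x = 18: rhs = 6, matching y values: 11, 12 (2 points).
  x = 19: rhs = 16, matching y values: 4, 19 (2 points).
  x = 20: rhs = 2, matching y values: 5, 18 (2 points).
  x = 21: rhs = 16, matching y values: 4, 19 (2 points).
  x = 22: rhs = 18, matching y values: 8, 15 (2 points).
Total affine count: 31.
Full point count |E(F_23)| = 31 + 1 = 32.
Hasse bound: |32 − (23+1)| = |8| = 8 ≤ 2√23 ≈ 9.5917 ✓.
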